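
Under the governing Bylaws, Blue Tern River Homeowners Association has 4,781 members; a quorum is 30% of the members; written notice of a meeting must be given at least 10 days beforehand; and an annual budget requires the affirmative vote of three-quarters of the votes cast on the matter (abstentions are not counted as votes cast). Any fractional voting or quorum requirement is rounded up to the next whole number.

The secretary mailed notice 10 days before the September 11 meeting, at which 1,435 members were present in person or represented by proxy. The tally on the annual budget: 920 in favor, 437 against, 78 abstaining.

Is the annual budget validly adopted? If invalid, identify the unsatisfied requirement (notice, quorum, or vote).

Invalid — vote requirement not satisfied.

Notice: 10 days given; 10 required. Satisfied.
Quorum: 30% of 4,781 = 1,434.30, rounded up to 1,435; 1,435 present. Satisfied.
Vote: requires three-fourths of the votes cast (1,435 − 78 abstaining = 1,357); 3/4 of 1357 = 1017.75, rounded up to 1018, so 1,018 needed; 920 in favor. Not satisfied.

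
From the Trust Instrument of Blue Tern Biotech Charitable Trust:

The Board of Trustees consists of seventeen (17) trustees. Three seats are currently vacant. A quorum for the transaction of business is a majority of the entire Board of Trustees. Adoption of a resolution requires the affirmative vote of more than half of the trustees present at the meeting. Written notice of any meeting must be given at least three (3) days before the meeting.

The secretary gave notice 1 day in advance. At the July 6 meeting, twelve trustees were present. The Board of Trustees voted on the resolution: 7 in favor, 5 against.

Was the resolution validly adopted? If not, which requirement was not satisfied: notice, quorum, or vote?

Notice: 1 day given; 3 required (1 < 3). Not satisfied.
Quorum: 12 present; quorum is 9. Satisfied.
Vote: the resolution requires a majority of the trustees present (12). A majority of 12 is 7, so 7 affirmative votes are needed; 7 voted in favor. Satisfied.

Invalid — notice requirement not satisfied.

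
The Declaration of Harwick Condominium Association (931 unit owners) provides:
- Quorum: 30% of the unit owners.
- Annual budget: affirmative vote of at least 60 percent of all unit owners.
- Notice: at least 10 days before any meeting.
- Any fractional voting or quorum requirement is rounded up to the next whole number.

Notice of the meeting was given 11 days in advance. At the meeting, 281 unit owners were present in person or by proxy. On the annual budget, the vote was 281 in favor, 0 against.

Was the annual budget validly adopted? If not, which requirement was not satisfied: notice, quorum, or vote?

Invalid — vote requirement not satisfied.

Notice: 11 days given; 10 required. Satisfied.
Quorum: 30% of 931 = 279.30, rounded up to 280; 281 present. Satisfied.
Vote: requires three-fifths of all unit owners (931); 3/5 of 931 = 558.60, rounded up to 559, so 559 needed; 281 in favor. Not satisfied.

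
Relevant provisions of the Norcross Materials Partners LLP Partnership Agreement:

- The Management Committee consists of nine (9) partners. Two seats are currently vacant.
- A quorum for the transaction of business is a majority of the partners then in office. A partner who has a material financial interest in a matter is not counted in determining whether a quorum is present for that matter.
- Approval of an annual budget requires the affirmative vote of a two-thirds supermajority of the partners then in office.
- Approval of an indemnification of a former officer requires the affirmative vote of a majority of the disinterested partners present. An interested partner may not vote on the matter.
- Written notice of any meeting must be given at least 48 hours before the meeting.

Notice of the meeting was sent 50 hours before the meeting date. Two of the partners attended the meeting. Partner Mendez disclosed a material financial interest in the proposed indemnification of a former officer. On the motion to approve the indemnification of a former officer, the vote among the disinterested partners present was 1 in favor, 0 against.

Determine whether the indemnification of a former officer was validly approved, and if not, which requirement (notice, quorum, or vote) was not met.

Invalid — quorum requirement not satisfied.

Notice: 50 hours given; 48 required (50 ≥ 48). Satisfied.
Quorum: 2 present, but the 1 interested partner does not count, leaving 1. Quorum is 4. Not satisfied.
Vote: the indemnification of a former officer requires a majority of the disinterested partners present (2 − 1 = 1). A majority of 1 is 1, so 1 affirmative vote is needed; 1 voted in favor. Satisfied. (Moot — without a quorum no business can be validly transacted.)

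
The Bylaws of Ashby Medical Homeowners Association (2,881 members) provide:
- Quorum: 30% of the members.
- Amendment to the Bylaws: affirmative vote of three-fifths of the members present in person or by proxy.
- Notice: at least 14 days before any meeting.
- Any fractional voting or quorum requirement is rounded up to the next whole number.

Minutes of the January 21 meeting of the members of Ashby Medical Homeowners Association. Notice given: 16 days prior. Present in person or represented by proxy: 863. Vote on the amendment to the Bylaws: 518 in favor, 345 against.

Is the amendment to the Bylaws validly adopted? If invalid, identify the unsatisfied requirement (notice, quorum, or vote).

Notice: 16 days given; 14 required. Satisfied.
Quorum: 30% of 2,881 = 864.30, rounded up to 865; 863 present. Not satisfied.
Vote: requires three-fifths of those present (863); 3/5 of 863 = 517.80, rounded up to 518, so 518 needed; 518 in favor. Satisfied.

Invalid — quorum requirement not satisfied.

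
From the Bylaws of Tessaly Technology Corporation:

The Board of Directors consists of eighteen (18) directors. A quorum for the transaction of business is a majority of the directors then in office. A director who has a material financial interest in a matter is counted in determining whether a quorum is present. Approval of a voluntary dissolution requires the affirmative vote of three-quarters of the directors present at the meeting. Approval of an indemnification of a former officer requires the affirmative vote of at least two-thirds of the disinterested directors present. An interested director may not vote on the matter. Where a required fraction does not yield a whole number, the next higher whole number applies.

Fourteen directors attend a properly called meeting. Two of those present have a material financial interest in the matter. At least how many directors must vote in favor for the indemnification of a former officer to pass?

The indemnification of a former officer requires two-thirds of the disinterested directors present (14 − 2 = 12).
2/3 of 12 = 8.

8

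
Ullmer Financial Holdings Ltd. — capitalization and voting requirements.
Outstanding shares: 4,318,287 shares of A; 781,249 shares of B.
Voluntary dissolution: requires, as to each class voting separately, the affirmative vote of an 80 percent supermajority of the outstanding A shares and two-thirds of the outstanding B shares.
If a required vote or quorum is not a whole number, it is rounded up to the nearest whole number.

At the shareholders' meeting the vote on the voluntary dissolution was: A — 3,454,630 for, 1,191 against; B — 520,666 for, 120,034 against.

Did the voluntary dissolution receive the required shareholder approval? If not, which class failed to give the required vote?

Not approved — the B shares did not give the required vote.

A: 4/5 of 4318287 = 3454629.60, rounded up to 3454630; 3,454,630 required, 3,454,630 in favor — approved.
B: 2/3 of 781249 = 520832.67, rounded up to 520833; 520,833 required, 520,666 in favor — not approved.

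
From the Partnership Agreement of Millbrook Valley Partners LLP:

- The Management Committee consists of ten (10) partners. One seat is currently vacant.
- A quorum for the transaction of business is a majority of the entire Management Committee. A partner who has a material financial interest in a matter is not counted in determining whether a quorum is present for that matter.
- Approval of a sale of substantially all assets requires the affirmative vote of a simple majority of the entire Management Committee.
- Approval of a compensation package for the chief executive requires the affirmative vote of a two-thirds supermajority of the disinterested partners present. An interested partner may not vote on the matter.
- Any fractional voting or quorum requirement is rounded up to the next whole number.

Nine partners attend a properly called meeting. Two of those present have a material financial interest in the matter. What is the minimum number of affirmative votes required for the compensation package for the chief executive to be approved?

5

The compensation package for the chief executive requires two-thirds of the disinterested partners present (9 − 2 = 7).
2/3 of 7 = 4.67, rounded up to 5.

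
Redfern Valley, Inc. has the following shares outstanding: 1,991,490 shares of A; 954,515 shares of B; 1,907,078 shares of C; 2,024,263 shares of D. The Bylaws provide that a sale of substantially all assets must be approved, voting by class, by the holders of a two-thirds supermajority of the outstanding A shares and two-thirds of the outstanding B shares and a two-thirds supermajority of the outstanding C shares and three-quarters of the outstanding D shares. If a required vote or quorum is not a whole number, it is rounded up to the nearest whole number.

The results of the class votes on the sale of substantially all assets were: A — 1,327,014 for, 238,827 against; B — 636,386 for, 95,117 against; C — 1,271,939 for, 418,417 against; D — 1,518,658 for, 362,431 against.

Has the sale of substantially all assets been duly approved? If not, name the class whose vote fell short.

A: 2/3 of 1991490 = 1327660; 1,327,660 required, 1,327,014 in favor — not approved.
B: 2/3 of 954515 = 636343.33, rounded up to 636344; 636,344 required, 636,386 in favor — approved.
C: 2/3 of 1907078 = 1271385.33, rounded up to 1271386; 1,271,386 required, 1,271,939 in favor — approved.
D: 3/4 of 2024263 = 1518197.25, rounded up to 1518198; 1,518,198 required, 1,518,658 in favor — approved.

Not approved — the A shares did not give the required vote.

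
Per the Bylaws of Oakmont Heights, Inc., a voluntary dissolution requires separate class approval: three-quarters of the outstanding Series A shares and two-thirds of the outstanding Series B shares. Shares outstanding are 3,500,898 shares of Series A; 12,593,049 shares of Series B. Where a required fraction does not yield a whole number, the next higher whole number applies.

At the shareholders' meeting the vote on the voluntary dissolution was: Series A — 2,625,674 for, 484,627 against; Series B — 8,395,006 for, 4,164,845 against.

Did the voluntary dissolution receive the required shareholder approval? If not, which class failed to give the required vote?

Series A: 3/4 of 3500898 = 2625673.50, rounded up to 2625674; 2,625,674 required, 2,625,674 in favor — approved.
Series B: 2/3 of 12593049 = 8395366; 8,395,366 required, 8,395,006 in favor — not approved.

Not approved — the Series B shares did not give the required vote.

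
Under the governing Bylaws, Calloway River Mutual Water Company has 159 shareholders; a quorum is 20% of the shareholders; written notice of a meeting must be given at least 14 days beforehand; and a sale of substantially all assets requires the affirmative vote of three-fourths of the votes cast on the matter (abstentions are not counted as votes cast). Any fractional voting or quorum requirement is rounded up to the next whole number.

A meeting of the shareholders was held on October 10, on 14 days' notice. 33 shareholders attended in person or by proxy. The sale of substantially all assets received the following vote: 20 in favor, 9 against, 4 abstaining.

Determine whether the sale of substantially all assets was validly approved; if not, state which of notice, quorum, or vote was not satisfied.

Notice: 14 days given; 14 required. Satisfied.
Quorum: 20% of 159 = 31.80, rounded up to 32; 33 present. Satisfied.
Vote: requires three-fourths of the votes cast (33 − 4 abstaining = 29); 3/4 of 29 = 21.75, rounded up to 22, so 22 needed; 20 in favor. Not satisfied.

Invalid — vote requirement not satisfied.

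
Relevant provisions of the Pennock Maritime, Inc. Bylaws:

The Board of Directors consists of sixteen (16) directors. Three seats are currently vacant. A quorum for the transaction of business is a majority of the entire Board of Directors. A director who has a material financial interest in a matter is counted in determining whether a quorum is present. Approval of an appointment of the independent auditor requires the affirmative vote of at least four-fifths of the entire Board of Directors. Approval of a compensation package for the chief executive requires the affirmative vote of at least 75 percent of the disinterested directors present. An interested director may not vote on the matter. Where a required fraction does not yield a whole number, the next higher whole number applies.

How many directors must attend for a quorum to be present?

9

A majority of 16 is 9.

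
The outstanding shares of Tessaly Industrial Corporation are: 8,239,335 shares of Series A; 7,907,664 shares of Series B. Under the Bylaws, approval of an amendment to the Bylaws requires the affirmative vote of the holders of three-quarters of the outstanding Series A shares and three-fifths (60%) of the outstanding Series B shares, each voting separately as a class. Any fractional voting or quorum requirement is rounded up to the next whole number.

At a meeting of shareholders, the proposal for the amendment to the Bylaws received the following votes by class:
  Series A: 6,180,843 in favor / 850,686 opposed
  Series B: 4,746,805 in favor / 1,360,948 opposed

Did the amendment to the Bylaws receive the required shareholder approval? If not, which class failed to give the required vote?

Approved — every class gave the required vote.

Series A: 3/4 of 8239335 = 6179501.25, rounded up to 6179502; 6,179,502 required, 6,180,843 in favor — approved.
Series B: 3/5 of 7907664 = 4744598.40, rounded up to 4744599; 4,744,599 required, 4,746,805 in favor — approved.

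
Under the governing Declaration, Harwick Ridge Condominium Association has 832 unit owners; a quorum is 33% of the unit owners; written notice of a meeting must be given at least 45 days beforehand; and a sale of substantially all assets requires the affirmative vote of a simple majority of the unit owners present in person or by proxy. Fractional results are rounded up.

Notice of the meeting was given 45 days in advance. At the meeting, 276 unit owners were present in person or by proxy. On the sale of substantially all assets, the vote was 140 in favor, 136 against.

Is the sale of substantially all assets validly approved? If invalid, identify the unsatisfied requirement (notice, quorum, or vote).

Valid — all requirements satisfied.

Notice: 45 days given; 45 required. Satisfied.
Quorum: 33% of 832 = 274.56, rounded up to 275; 276 present. Satisfied.
Vote: requires a majority of those present (276); a majority of 276 is 139, so 139 needed; 140 in favor. Satisfied.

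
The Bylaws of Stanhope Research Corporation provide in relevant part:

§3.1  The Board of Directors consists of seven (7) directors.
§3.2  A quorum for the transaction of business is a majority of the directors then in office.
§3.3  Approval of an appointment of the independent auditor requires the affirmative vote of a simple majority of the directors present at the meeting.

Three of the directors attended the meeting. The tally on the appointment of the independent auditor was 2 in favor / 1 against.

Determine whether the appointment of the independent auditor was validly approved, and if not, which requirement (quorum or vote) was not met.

Quorum: 3 present; quorum is 4. Not satisfied.
Vote: the appointment of the independent auditor requires a majority of the directors present (3). A majority of 3 is 2, so 2 affirmative votes are needed; 2 voted in favor. Satisfied. (Moot — without a quorum no business can be validly transacted.)

Invalid — quorum requirement not satisfied.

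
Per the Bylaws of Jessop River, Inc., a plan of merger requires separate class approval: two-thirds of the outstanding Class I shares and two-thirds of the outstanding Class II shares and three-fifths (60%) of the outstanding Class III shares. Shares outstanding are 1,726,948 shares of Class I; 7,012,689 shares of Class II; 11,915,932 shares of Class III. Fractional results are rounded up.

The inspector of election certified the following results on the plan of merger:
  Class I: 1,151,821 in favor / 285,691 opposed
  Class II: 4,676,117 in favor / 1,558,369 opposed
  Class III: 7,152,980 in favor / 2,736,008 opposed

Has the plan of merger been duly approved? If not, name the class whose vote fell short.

Class I: 2/3 of 1726948 = 1151298.67, rounded up to 1151299; 1,151,299 required, 1,151,821 in favor — approved.
Class II: 2/3 of 7012689 = 4675126; 4,675,126 required, 4,676,117 in favor — approved.
Class III: 3/5 of 11915932 = 7149559.20, rounded up to 7149560; 7,149,560 required, 7,152,980 in favor — approved.

Approved — every class gave the required vote.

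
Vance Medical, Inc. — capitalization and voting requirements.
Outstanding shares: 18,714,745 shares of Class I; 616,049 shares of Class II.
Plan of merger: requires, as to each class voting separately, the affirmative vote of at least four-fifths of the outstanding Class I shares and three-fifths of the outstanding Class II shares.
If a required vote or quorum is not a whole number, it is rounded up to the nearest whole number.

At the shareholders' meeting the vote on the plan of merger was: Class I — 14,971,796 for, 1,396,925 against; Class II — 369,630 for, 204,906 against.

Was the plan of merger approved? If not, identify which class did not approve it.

Approved — every class gave the required vote.

Class I: 4/5 of 18714745 = 14971796; 14,971,796 required, 14,971,796 in favor — approved.
Class II: 3/5 of 616049 = 369629.40, rounded up to 369630; 369,630 required, 369,630 in favor — approved.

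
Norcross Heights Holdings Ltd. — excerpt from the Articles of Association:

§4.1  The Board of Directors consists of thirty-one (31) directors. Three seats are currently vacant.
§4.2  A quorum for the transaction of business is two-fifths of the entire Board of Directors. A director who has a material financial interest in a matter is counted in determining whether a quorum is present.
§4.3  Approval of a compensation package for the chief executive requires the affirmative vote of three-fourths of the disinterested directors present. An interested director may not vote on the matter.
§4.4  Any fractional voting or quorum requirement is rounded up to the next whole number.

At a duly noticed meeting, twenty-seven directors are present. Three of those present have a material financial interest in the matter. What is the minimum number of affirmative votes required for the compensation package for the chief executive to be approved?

18

The compensation package for the chief executive requires three-fourths of the disinterested directors present (27 − 3 = 24).
3/4 of 24 = 18.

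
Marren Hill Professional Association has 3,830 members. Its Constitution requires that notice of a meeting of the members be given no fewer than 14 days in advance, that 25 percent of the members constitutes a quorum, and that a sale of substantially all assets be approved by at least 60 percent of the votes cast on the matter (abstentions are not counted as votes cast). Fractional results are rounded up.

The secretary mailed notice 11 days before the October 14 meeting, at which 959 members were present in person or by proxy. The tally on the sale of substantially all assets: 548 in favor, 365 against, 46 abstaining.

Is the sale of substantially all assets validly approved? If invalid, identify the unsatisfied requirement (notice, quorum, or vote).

Invalid — notice requirement not satisfied.

Notice: 11 days given; 14 required. Not satisfied.
Quorum: 25% of 3,830 = 957.50, rounded up to 958; 959 present. Satisfied.
Vote: requires three-fifths of the votes cast (959 − 46 abstaining = 913); 3/5 of 913 = 547.80, rounded up to 548, so 548 needed; 548 in favor. Satisfied.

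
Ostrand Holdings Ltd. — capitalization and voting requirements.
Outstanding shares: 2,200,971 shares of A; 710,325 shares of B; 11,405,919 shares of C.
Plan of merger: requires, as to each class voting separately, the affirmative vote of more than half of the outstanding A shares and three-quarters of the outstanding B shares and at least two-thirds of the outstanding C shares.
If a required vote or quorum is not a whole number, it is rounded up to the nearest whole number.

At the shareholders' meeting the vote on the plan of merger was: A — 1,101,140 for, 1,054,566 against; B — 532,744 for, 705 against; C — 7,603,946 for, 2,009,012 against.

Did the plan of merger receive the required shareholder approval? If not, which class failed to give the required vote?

A: a majority of 2200971 is 1100486; 1,100,486 required, 1,101,140 in favor — approved.
B: 3/4 of 710325 = 532743.75, rounded up to 532744; 532,744 required, 532,744 in favor — approved.
C: 2/3 of 11405919 = 7603946; 7,603,946 required, 7,603,946 in favor — approved.

Approved — every class gave the required vote.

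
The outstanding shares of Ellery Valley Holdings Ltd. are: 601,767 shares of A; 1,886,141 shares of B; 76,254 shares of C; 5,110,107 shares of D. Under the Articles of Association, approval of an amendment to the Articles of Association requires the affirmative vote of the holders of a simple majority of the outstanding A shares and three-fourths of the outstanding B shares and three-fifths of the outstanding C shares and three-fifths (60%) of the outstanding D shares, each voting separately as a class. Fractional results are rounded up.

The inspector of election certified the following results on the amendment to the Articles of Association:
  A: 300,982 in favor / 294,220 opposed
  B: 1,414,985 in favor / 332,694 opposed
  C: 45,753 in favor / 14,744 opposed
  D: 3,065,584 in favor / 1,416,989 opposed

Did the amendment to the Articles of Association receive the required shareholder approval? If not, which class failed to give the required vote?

A: a majority of 601767 is 300884; 300,884 required, 300,982 in favor — approved.
B: 3/4 of 1886141 = 1414605.75, rounded up to 1414606; 1,414,606 required, 1,414,985 in favor — approved.
C: 3/5 of 76254 = 45752.40, rounded up to 45753; 45,753 required, 45,753 in favor — approved.
D: 3/5 of 5110107 = 3066064.20, rounded up to 3066065; 3,066,065 required, 3,065,584 in favor — not approved.

Not approved — the D shares did not give the required vote.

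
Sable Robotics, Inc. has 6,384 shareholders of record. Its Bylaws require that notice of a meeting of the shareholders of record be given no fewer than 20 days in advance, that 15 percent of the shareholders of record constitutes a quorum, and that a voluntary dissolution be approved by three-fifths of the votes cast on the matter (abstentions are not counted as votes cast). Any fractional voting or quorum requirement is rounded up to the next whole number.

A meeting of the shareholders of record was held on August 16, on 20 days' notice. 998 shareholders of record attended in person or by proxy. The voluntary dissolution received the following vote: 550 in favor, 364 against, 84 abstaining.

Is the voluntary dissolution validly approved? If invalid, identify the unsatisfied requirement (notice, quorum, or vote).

Notice: 20 days given; 20 required. Satisfied.
Quorum: 15% of 6,384 = 957.60, rounded up to 958; 998 present. Satisfied.
Vote: requires three-fifths of the votes cast (998 − 84 abstaining = 914); 3/5 of 914 = 548.40, rounded up to 549, so 549 needed; 550 in favor. Satisfied.

Valid — all requirements satisfied.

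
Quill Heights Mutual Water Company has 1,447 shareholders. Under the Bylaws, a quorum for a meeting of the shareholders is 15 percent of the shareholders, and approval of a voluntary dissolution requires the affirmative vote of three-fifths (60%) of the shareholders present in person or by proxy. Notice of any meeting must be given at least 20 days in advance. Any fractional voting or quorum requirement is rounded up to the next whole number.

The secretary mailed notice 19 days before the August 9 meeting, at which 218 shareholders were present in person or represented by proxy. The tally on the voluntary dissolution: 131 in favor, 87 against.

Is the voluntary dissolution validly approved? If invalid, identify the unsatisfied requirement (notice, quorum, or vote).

Invalid — notice requirement not satisfied.

Notice: 19 days given; 20 required. Not satisfied.
Quorum: 15% of 1,447 = 217.05, rounded up to 218; 218 present. Satisfied.
Vote: requires three-fifths of those present (218); 3/5 of 218 = 130.80, rounded up to 131, so 131 needed; 131 in favor. Satisfied.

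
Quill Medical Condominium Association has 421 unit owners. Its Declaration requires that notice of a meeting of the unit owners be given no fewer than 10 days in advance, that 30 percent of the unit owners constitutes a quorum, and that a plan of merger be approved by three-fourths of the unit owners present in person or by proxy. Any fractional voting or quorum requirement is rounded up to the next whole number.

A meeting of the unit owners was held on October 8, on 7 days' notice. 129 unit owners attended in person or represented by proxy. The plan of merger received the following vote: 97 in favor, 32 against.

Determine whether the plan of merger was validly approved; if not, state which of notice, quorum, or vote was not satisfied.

Notice: 7 days given; 10 required. Not satisfied.
Quorum: 30% of 421 = 126.30, rounded up to 127; 129 present. Satisfied.
Vote: requires three-fourths of those present (129); 3/4 of 129 = 96.75, rounded up to 97, so 97 needed; 97 in favor. Satisfied.

Invalid — notice requirement not satisfied.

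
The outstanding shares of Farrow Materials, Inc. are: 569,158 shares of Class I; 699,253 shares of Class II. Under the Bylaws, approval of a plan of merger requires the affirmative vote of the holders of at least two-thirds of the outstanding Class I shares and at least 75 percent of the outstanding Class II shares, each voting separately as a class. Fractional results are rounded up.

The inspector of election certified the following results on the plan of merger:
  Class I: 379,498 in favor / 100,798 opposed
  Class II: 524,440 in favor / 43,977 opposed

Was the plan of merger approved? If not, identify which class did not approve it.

Class I: 2/3 of 569158 = 379438.67, rounded up to 379439; 379,439 required, 379,498 in favor — approved.
Class II: 3/4 of 699253 = 524439.75, rounded up to 524440; 524,440 required, 524,440 in favor — approved.

Approved — every class gave the required vote.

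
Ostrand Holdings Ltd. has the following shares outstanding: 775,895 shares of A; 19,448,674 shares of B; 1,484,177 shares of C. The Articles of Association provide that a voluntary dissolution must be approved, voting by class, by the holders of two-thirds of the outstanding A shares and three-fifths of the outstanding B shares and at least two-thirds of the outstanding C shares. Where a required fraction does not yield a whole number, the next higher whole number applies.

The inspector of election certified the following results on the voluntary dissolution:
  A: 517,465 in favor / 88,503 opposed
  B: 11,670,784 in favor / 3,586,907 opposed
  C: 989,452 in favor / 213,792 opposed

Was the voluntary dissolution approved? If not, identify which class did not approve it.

A: 2/3 of 775895 = 517263.33, rounded up to 517264; 517,264 required, 517,465 in favor — approved.
B: 3/5 of 19448674 = 11669204.40, rounded up to 11669205; 11,669,205 required, 11,670,784 in favor — approved.
C: 2/3 of 1484177 = 989451.33, rounded up to 989452; 989,452 required, 989,452 in favor — approved.

Approved — every class gave the required vote.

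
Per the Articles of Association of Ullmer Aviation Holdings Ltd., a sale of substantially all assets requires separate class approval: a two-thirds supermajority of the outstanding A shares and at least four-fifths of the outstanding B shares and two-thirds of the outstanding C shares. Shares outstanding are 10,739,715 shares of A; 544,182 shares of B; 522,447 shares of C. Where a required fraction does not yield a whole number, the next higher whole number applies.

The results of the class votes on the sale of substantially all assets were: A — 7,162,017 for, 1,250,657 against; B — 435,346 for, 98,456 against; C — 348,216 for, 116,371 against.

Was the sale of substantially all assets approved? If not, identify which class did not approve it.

A: 2/3 of 10739715 = 7159810; 7,159,810 required, 7,162,017 in favor — approved.
B: 4/5 of 544182 = 435345.60, rounded up to 435346; 435,346 required, 435,346 in favor — approved.
C: 2/3 of 522447 = 348298; 348,298 required, 348,216 in favor — not approved.

Not approved — the C shares did not give the required vote.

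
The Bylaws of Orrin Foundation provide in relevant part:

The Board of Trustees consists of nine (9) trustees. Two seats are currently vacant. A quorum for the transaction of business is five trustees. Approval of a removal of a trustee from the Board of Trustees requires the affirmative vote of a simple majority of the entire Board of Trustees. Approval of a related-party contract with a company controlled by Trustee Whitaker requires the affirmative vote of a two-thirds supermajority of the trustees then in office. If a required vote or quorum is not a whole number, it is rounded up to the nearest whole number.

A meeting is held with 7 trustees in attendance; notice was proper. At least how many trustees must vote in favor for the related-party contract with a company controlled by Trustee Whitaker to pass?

The related-party contract with a company controlled by Trustee Whitaker requires two-thirds of the trustees then in office (7).
2/3 of 7 = 4.67, rounded up to 5.

5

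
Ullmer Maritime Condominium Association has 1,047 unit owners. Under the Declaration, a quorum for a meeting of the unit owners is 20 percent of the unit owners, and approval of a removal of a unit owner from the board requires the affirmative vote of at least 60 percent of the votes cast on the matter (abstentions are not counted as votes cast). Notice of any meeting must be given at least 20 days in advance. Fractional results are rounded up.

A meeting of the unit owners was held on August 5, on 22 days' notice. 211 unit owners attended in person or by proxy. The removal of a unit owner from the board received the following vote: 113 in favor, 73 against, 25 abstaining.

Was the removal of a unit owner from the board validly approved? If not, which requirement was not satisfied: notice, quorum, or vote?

Valid — all requirements satisfied.

Notice: 22 days given; 20 required. Satisfied.
Quorum: 20% of 1,047 = 209.40, rounded up to 210; 211 present. Satisfied.
Vote: requires three-fifths of the votes cast (211 − 25 abstaining = 186); 3/5 of 186 = 111.60, rounded up to 112, so 112 needed; 113 in favor. Satisfied.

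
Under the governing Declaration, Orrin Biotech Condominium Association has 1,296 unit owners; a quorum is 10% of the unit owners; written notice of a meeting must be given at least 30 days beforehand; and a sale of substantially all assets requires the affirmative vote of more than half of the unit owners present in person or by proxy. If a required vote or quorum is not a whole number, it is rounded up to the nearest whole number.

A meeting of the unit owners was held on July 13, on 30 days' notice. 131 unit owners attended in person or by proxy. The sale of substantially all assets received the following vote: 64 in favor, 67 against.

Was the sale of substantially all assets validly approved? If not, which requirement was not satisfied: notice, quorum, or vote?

Notice: 30 days given; 30 required. Satisfied.
Quorum: 10% of 1,296 = 129.60, rounded up to 130; 131 present. Satisfied.
Vote: requires a majority of those present (131); a majority of 131 is 66, so 66 needed; 64 in favor. Not satisfied.

Invalid — vote requirement not satisfied.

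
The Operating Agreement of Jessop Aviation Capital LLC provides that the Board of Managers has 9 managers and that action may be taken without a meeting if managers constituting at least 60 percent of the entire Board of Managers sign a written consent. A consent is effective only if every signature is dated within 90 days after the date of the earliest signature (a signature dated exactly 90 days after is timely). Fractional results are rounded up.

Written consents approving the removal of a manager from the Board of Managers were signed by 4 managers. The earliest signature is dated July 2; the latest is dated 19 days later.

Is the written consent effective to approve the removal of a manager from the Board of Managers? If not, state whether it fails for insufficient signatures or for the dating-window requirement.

Signatures required: at least 60 percent of 9 — 3/5 of 9 = 5.40, rounded up to 6, so 6 needed; 4 signed. Insufficient.
Dating window: the latest signature is 19 days after the earliest; the limit is 90 days. Within the window.

Not effective — insufficient signatures.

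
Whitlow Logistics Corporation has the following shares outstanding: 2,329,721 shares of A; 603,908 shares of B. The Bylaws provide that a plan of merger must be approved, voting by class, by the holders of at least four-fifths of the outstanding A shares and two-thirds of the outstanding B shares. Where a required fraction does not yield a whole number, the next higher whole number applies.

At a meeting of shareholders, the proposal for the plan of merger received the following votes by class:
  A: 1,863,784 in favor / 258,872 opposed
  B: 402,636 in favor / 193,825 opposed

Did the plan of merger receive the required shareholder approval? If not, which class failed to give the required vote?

A: 4/5 of 2329721 = 1863776.80, rounded up to 1863777; 1,863,777 required, 1,863,784 in favor — approved.
B: 2/3 of 603908 = 402605.33, rounded up to 402606; 402,606 required, 402,636 in favor — approved.

Approved — every class gave the required vote.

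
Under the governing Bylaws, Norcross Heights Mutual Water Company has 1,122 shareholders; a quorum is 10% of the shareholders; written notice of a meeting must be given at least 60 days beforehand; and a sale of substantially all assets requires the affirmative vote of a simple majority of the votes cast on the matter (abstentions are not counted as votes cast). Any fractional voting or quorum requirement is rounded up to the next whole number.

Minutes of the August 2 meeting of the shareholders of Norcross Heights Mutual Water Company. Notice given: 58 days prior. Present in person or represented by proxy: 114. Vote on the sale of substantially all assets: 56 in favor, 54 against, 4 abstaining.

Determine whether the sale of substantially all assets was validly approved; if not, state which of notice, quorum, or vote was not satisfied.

Invalid — notice requirement not satisfied.

Notice: 58 days given; 60 required. Not satisfied.
Quorum: 10% of 1,122 = 112.20, rounded up to 113; 114 present. Satisfied.
Vote: requires a majority of the votes cast (114 − 4 abstaining = 110); a majority of 110 is 56, so 56 needed; 56 in favor. Satisfied.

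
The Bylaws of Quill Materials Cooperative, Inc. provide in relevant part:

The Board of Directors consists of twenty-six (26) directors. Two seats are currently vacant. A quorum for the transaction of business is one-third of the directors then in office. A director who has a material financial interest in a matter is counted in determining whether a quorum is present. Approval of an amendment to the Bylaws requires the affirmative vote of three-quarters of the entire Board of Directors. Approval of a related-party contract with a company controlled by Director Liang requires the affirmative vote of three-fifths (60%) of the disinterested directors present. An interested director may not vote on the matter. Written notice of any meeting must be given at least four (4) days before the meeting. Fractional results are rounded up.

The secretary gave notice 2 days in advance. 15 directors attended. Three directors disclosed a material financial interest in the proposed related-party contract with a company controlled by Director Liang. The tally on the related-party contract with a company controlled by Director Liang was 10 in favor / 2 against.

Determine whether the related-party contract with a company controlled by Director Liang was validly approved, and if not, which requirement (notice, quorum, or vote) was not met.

Notice: 2 days given; 4 required (2 < 4). Not satisfied.
Quorum: 15 present (interested directors count toward quorum); quorum is 8. Satisfied.
Vote: the related-party contract with a company controlled by Director Liang requires three-fifths of the disinterested directors present (15 − 3 = 12). 3/5 of 12 = 7.20, rounded up to 8, so 8 affirmative votes are needed; 10 voted in favor. Satisfied.

Invalid — notice requirement not satisfied.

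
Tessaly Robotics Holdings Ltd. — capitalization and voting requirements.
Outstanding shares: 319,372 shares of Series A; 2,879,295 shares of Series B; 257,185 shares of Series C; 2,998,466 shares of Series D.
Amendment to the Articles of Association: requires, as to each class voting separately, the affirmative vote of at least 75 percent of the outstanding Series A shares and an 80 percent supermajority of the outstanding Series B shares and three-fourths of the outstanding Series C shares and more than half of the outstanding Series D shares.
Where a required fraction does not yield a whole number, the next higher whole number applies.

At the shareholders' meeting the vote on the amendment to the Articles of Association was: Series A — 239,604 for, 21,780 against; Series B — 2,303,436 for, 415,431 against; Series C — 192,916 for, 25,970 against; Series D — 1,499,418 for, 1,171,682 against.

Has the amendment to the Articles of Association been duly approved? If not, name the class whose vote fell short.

Approved — every class gave the required vote.

Series A: 3/4 of 319372 = 239529; 239,529 required, 239,604 in favor — approved.
Series B: 4/5 of 2879295 = 2303436; 2,303,436 required, 2,303,436 in favor — approved.
Series C: 3/4 of 257185 = 192888.75, rounded up to 192889; 192,889 required, 192,916 in favor — approved.
Series D: a majority of 2998466 is 1499234; 1,499,234 required, 1,499,418 in favor — approved.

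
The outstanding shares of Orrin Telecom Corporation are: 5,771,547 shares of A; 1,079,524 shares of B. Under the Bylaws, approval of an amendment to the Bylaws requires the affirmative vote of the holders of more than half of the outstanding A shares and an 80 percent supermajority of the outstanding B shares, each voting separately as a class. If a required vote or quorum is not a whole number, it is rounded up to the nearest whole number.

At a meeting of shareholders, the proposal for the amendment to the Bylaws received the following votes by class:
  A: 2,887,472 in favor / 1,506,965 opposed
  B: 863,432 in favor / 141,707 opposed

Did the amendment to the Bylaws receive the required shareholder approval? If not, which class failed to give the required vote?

Not approved — the B shares did not give the required vote.

A: a majority of 5771547 is 2885774; 2,885,774 required, 2,887,472 in favor — approved.
B: 4/5 of 1079524 = 863619.20, rounded up to 863620; 863,620 required, 863,432 in favor — not approved.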